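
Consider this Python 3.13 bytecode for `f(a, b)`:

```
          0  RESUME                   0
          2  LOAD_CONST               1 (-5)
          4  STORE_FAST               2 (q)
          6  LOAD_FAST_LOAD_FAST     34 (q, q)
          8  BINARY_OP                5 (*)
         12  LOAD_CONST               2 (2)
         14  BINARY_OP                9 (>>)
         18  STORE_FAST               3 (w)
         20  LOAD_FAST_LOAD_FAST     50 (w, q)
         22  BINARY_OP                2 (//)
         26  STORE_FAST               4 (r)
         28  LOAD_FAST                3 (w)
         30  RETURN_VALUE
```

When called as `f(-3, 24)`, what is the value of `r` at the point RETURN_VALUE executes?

LOAD_CONST → push -5. Stack: [-5]
STORE_FAST q → q=-5. Stack: []
LOAD_FAST_LOAD_FAST q,q → push -5,-5. Stack: [-5, -5]
BINARY_OP * → -5 * -5 = 25. Stack: [25]
LOAD_CONST → push 2. Stack: [25, 2]
BINARY_OP >> → 25 >> 2 = 6. Stack: [6]
STORE_FAST w → w=6. Stack: []
LOAD_FAST_LOAD_FAST w,q → push 6,-5. Stack: [6, -5]
BINARY_OP // → 6 // -5 = -2. Stack: [-2]
STORE_FAST r → r=-2. Stack: []
LOAD_FAST w → push 6. Stack: [6]
RETURN_VALUE → return 6.

-2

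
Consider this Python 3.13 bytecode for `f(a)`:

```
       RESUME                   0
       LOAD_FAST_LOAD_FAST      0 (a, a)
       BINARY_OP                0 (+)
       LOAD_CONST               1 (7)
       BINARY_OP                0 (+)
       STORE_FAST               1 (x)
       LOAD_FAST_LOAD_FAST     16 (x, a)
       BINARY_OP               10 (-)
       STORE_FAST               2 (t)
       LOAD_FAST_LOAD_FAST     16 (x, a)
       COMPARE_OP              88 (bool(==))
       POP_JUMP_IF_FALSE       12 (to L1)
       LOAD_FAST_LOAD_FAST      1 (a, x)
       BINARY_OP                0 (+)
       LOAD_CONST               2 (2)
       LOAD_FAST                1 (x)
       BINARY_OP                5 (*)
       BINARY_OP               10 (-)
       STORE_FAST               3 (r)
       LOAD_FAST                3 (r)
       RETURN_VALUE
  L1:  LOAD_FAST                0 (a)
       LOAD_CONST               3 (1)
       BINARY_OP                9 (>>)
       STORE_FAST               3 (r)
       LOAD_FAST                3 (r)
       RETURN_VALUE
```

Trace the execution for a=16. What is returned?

LOAD_FAST_LOAD_FAST a,a → push 16,16. Stack: [16, 16]
BINARY_OP + → 16 + 16 = 32. Stack: [32]
LOAD_CONST → push 7. Stack: [32, 7]
BINARY_OP + → 32 + 7 = 39. Stack: [39]
STORE_FAST x → x=39. Stack: []
LOAD_FAST_LOAD_FAST x,a → push 39,16. Stack: [39, 16]
BINARY_OP - → 39 - 16 = 23. Stack: [23]
STORE_FAST t → t=23. Stack: []
LOAD_FAST_LOAD_FAST x,a → push 39,16. Stack: [39, 16]
COMPARE_OP bool(==) → 39 vs 16 = False. Stack: [False]
POP_JUMP_IF_FALSE → pop False; jump. Stack: []
LOAD_FAST a → push 16. Stack: [16]
LOAD_CONST → push 1. Stack: [16, 1]
BINARY_OP >> → 16 >> 1 = 8. Stack: [8]
STORE_FAST r → r=8. Stack: []
LOAD_FAST r → push 8. Stack: [8]
RETURN_VALUE → return 8.

8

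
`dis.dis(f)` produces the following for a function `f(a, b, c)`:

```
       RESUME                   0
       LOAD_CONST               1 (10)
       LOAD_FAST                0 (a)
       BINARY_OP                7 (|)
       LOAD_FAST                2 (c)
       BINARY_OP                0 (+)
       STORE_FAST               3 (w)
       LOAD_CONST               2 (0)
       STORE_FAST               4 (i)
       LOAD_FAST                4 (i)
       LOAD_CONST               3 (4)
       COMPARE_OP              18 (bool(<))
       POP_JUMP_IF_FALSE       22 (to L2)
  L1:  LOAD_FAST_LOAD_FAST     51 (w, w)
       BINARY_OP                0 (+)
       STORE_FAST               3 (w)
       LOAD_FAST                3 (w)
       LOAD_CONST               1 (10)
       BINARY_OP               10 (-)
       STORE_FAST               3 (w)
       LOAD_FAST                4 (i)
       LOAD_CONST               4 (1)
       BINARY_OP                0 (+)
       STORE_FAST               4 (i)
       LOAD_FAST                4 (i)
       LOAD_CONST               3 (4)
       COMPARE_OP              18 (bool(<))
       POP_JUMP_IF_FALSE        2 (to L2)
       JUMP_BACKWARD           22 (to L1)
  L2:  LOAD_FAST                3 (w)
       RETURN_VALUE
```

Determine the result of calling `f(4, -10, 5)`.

LOAD_CONST → push 10
LOAD_FAST a → push 4
BINARY_OP | → 10 | 4 = 14
LOAD_FAST c → push 5
BINARY_OP + → 14 + 5 = 19
STORE_FAST w → w=19
LOAD_CONST → push 0
STORE_FAST i → i=0
LOAD_FAST i → push 0
LOAD_CONST → push 4
COMPARE_OP bool(<) → 0 vs 4 = True
POP_JUMP_IF_FALSE → pop True; no jump
LOAD_FAST_LOAD_FAST w,w → push 19,19
BINARY_OP + → 19 + 19 = 38
STORE_FAST w → w=38
LOAD_FAST w → push 38
LOAD_CONST → push 10
BINARY_OP - → 38 - 10 = 28
STORE_FAST w → w=28
LOAD_FAST i → push 0
LOAD_CONST → push 1
BINARY_OP + → 0 + 1 = 1
STORE_FAST i → i=1
LOAD_FAST i → push 1
LOAD_CONST → push 4
COMPARE_OP bool(<) → 1 vs 4 = True
POP_JUMP_IF_FALSE → pop True; no jump
LOAD_FAST_LOAD_FAST w,w → push 28,28
BINARY_OP + → 28 + 28 = 56
STORE_FAST w → w=56
LOAD_FAST w → push 56
LOAD_CONST → push 10
BINARY_OP - → 56 - 10 = 46
STORE_FAST w → w=46
LOAD_FAST i → push 1
LOAD_CONST → push 1
BINARY_OP + → 1 + 1 = 2
STORE_FAST i → i=2
LOAD_FAST i → push 2
LOAD_CONST → push 4
COMPARE_OP bool(<) → 2 vs 4 = True
POP_JUMP_IF_FALSE → pop True; no jump
LOAD_FAST_LOAD_FAST w,w → push 46,46
BINARY_OP + → 46 + 46 = 92
STORE_FAST w → w=92
LOAD_FAST w → push 92
LOAD_CONST → push 10
BINARY_OP - → 92 - 10 = 82
STORE_FAST w → w=82
LOAD_FAST i → push 2
LOAD_CONST → push 1
BINARY_OP + → 2 + 1 = 3
STORE_FAST i → i=3
LOAD_FAST i → push 3
LOAD_CONST → push 4
COMPARE_OP bool(<) → 3 vs 4 = True
POP_JUMP_IF_FALSE → pop True; no jump
LOAD_FAST_LOAD_FAST w,w → push 82,82
BINARY_OP + → 82 + 82 = 164
STORE_FAST w → w=164
LOAD_FAST w → push 164
LOAD_CONST → push 10
BINARY_OP - → 164 - 10 = 154
STORE_FAST w → w=154
LOAD_FAST i → push 3
LOAD_CONST → push 1
BINARY_OP + → 3 + 1 = 4
STORE_FAST i → i=4
LOAD_FAST i → push 4
LOAD_CONST → push 4
COMPARE_OP bool(<) → 4 vs 4 = False
POP_JUMP_IF_FALSE → pop False; jump
LOAD_FAST w → push 154
RETURN_VALUE → return 154.

154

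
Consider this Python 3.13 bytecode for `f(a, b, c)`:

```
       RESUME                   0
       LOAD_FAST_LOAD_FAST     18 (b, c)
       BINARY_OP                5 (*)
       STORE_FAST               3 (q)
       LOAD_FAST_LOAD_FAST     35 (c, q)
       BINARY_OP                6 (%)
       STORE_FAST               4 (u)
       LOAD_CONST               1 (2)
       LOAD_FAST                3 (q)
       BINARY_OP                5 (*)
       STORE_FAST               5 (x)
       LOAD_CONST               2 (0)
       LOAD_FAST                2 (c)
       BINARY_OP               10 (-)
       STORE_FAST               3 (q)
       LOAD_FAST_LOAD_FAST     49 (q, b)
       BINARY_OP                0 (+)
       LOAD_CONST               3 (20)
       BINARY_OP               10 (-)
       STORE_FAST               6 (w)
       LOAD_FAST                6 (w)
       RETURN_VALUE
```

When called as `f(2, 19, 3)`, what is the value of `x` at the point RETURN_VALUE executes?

LOAD_FAST_LOAD_FAST b,c → push 19,3. Stack: [19, 3]
BINARY_OP * → 19 * 3 = 57. Stack: [57]
STORE_FAST q → q=57. Stack: []
LOAD_FAST_LOAD_FAST c,q → push 3,57. Stack: [3, 57]
BINARY_OP % → 3 % 57 = 3. Stack: [3]
STORE_FAST u → u=3. Stack: []
LOAD_CONST → push 2. Stack: [2]
LOAD_FAST q → push 57. Stack: [2, 57]
BINARY_OP * → 2 * 57 = 114. Stack: [114]
STORE_FAST x → x=114. Stack: []
LOAD_CONST → push 0. Stack: [0]
LOAD_FAST c → push 3. Stack: [0, 3]
BINARY_OP - → 0 - 3 = -3. Stack: [-3]
STORE_FAST q → q=-3. Stack: []
LOAD_FAST_LOAD_FAST q,b → push -3,19. Stack: [-3, 19]
BINARY_OP + → -3 + 19 = 16. Stack: [16]
LOAD_CONST → push 20. Stack: [16, 20]
BINARY_OP - → 16 - 20 = -4. Stack: [-4]
STORE_FAST w → w=-4. Stack: []
LOAD_FAST w → push -4. Stack: [-4]
RETURN_VALUE → return -4.

114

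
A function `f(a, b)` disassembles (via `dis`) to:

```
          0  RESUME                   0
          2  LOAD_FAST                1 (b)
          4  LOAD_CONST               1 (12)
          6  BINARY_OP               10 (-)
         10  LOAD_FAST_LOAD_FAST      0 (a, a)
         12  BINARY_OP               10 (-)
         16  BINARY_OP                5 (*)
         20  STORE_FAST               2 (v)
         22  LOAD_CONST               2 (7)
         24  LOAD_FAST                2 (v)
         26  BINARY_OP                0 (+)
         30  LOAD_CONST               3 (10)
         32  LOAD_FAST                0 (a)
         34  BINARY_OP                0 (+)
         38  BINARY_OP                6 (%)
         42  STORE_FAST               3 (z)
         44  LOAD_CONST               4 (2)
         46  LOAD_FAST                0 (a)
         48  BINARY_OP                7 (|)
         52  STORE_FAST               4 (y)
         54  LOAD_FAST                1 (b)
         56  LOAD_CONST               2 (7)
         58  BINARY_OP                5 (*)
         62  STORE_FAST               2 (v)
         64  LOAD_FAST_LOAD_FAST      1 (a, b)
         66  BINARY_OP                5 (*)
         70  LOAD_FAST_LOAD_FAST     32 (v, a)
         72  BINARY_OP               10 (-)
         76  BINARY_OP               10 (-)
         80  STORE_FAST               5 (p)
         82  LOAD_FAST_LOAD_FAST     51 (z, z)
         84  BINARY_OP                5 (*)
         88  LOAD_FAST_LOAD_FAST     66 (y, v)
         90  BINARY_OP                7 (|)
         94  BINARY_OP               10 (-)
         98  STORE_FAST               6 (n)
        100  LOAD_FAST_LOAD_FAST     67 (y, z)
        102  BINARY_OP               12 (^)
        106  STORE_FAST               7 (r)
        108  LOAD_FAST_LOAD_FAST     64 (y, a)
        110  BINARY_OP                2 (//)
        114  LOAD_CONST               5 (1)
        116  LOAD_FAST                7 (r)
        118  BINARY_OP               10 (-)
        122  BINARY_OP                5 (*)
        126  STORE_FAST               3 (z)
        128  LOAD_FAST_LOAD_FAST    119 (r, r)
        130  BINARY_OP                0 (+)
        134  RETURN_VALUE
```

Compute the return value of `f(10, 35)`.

26

LOAD_FAST b → push 35. Stack: [35]
LOAD_CONST → push 12. Stack: [35, 12]
BINARY_OP - → 35 - 12 = 23. Stack: [23]
LOAD_FAST_LOAD_FAST a,a → push 10,10. Stack: [23, 10, 10]
BINARY_OP - → 10 - 10 = 0. Stack: [23, 0]
BINARY_OP * → 23 * 0 = 0. Stack: [0]
STORE_FAST v → v=0. Stack: []
LOAD_CONST → push 7. Stack: [7]
LOAD_FAST v → push 0. Stack: [7, 0]
BINARY_OP + → 7 + 0 = 7. Stack: [7]
LOAD_CONST → push 10. Stack: [7, 10]
LOAD_FAST a → push 10. Stack: [7, 10, 10]
BINARY_OP + → 10 + 10 = 20. Stack: [7, 20]
BINARY_OP % → 7 % 20 = 7. Stack: [7]
STORE_FAST z → z=7. Stack: []
LOAD_CONST → push 2. Stack: [2]
LOAD_FAST a → push 10. Stack: [2, 10]
BINARY_OP | → 2 | 10 = 10. Stack: [10]
STORE_FAST y → y=10. Stack: []
LOAD_FAST b → push 35. Stack: [35]
LOAD_CONST → push 7. Stack: [35, 7]
BINARY_OP * → 35 * 7 = 245. Stack: [245]
STORE_FAST v → v=245. Stack: []
LOAD_FAST_LOAD_FAST a,b → push 10,35. Stack: [10, 35]
BINARY_OP * → 10 * 35 = 350. Stack: [350]
LOAD_FAST_LOAD_FAST v,a → push 245,10. Stack: [350, 245, 10]
BINARY_OP - → 245 - 10 = 235. Stack: [350, 235]
BINARY_OP - → 350 - 235 = 115. Stack: [115]
STORE_FAST p → p=115. Stack: []
LOAD_FAST_LOAD_FAST z,z → push 7,7. Stack: [7, 7]
BINARY_OP * → 7 * 7 = 49. Stack: [49]
LOAD_FAST_LOAD_FAST y,v → push 10,245. Stack: [49, 10, 245]
BINARY_OP | → 10 | 245 = 255. Stack: [49, 255]
BINARY_OP - → 49 - 255 = -206. Stack: [-206]
STORE_FAST n → n=-206. Stack: []
LOAD_FAST_LOAD_FAST y,z → push 10,7. Stack: [10, 7]
BINARY_OP ^ → 10 ^ 7 = 13. Stack: [13]
STORE_FAST r → r=13. Stack: []
LOAD_FAST_LOAD_FAST y,a → push 10,10. Stack: [10, 10]
BINARY_OP // → 10 // 10 = 1. Stack: [1]
LOAD_CONST → push 1. Stack: [1, 1]
LOAD_FAST r → push 13. Stack: [1, 1, 13]
BINARY_OP - → 1 - 13 = -12. Stack: [1, -12]
BINARY_OP * → 1 * -12 = -12. Stack: [-12]
STORE_FAST z → z=-12. Stack: []
LOAD_FAST_LOAD_FAST r,r → push 13,13. Stack: [13, 13]
BINARY_OP + → 13 + 13 = 26. Stack: [26]
RETURN_VALUE → return 26.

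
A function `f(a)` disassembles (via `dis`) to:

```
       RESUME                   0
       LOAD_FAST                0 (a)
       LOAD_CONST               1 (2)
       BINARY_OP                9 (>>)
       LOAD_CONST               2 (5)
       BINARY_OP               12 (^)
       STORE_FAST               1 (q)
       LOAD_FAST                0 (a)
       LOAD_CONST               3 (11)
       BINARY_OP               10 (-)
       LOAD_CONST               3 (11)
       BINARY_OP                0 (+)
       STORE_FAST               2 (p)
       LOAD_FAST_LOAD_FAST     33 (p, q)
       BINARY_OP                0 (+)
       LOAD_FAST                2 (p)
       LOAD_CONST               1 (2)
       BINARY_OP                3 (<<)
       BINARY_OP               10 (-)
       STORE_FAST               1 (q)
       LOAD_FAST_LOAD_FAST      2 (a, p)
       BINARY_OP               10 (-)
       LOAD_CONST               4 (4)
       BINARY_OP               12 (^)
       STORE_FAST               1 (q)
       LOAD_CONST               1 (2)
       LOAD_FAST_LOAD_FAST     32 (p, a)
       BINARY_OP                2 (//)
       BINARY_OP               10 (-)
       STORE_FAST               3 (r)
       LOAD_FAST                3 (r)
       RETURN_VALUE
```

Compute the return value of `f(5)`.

1

LOAD_FAST a → push 5. Stack: [5]
LOAD_CONST → push 2. Stack: [5, 2]
BINARY_OP >> → 5 >> 2 = 1. Stack: [1]
LOAD_CONST → push 5. Stack: [1, 5]
BINARY_OP ^ → 1 ^ 5 = 4. Stack: [4]
STORE_FAST q → q=4. Stack: []
LOAD_FAST a → push 5. Stack: [5]
LOAD_CONST → push 11. Stack: [5, 11]
BINARY_OP - → 5 - 11 = -6. Stack: [-6]
LOAD_CONST → push 11. Stack: [-6, 11]
BINARY_OP + → -6 + 11 = 5. Stack: [5]
STORE_FAST p → p=5. Stack: []
LOAD_FAST_LOAD_FAST p,q → push 5,4. Stack: [5, 4]
BINARY_OP + → 5 + 4 = 9. Stack: [9]
LOAD_FAST p → push 5. Stack: [9, 5]
LOAD_CONST → push 2. Stack: [9, 5, 2]
BINARY_OP << → 5 << 2 = 20. Stack: [9, 20]
BINARY_OP - → 9 - 20 = -11. Stack: [-11]
STORE_FAST q → q=-11. Stack: []
LOAD_FAST_LOAD_FAST a,p → push 5,5. Stack: [5, 5]
BINARY_OP - → 5 - 5 = 0. Stack: [0]
LOAD_CONST → push 4. Stack: [0, 4]
BINARY_OP ^ → 0 ^ 4 = 4. Stack: [4]
STORE_FAST q → q=4. Stack: []
LOAD_CONST → push 2. Stack: [2]
LOAD_FAST_LOAD_FAST p,a → push 5,5. Stack: [2, 5, 5]
BINARY_OP // → 5 // 5 = 1. Stack: [2, 1]
BINARY_OP - → 2 - 1 = 1. Stack: [1]
STORE_FAST r → r=1. Stack: []
LOAD_FAST r → push 1. Stack: [1]
RETURN_VALUE → return 1.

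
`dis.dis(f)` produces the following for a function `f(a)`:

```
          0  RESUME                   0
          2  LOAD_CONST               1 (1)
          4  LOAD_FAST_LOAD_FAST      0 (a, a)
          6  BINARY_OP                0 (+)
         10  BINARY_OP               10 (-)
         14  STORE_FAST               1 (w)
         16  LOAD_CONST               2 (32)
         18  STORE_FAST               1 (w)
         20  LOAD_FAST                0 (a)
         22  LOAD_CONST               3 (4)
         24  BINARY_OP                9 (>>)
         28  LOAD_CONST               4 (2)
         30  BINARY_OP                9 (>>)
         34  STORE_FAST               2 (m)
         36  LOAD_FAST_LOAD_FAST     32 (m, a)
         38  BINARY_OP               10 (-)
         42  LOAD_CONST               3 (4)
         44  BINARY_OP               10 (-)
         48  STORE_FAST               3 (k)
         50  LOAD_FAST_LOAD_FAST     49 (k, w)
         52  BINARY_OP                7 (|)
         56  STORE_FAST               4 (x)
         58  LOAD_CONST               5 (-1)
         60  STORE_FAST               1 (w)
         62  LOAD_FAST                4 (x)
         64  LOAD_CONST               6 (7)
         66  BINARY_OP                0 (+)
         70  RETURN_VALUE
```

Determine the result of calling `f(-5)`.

39

LOAD_CONST → push 1. Stack: [1]
LOAD_FAST_LOAD_FAST a,a → push -5,-5. Stack: [1, -5, -5]
BINARY_OP + → -5 + -5 = -10. Stack: [1, -10]
BINARY_OP - → 1 - -10 = 11. Stack: [11]
STORE_FAST w → w=11. Stack: []
LOAD_CONST → push 32. Stack: [32]
STORE_FAST w → w=32. Stack: []
LOAD_FAST a → push -5. Stack: [-5]
LOAD_CONST → push 4. Stack: [-5, 4]
BINARY_OP >> → -5 >> 4 = -1. Stack: [-1]
LOAD_CONST → push 2. Stack: [-1, 2]
BINARY_OP >> → -1 >> 2 = -1. Stack: [-1]
STORE_FAST m → m=-1. Stack: []
LOAD_FAST_LOAD_FAST m,a → push -1,-5. Stack: [-1, -5]
BINARY_OP - → -1 - -5 = 4. Stack: [4]
LOAD_CONST → push 4. Stack: [4, 4]
BINARY_OP - → 4 - 4 = 0. Stack: [0]
STORE_FAST k → k=0. Stack: []
LOAD_FAST_LOAD_FAST k,w → push 0,32. Stack: [0, 32]
BINARY_OP | → 0 | 32 = 32. Stack: [32]
STORE_FAST x → x=32. Stack: []
LOAD_CONST → push -1. Stack: [-1]
STORE_FAST w → w=-1. Stack: []
LOAD_FAST x → push 32. Stack: [32]
LOAD_CONST → push 7. Stack: [32, 7]
BINARY_OP + → 32 + 7 = 39. Stack: [39]
RETURN_VALUE → return 39.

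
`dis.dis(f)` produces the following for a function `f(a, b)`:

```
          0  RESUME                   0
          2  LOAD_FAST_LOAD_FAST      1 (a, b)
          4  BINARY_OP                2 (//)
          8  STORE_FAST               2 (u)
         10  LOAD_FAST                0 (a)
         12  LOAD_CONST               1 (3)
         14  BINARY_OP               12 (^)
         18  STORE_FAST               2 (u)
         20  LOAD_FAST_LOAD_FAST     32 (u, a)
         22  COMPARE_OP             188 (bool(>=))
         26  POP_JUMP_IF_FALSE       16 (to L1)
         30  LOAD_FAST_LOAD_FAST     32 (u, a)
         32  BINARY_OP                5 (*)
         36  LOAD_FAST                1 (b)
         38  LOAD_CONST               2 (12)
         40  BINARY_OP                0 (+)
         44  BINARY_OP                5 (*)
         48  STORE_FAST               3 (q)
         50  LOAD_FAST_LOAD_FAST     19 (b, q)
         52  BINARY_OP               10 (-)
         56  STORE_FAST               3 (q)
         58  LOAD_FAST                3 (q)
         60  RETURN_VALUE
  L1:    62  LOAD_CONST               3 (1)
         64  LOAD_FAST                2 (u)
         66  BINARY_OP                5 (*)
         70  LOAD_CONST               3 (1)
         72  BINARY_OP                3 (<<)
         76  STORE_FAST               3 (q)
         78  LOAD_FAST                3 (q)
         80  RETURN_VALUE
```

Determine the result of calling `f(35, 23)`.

LOAD_FAST_LOAD_FAST a,b → push 35,23. Stack: [35, 23]
BINARY_OP // → 35 // 23 = 1. Stack: [1]
STORE_FAST u → u=1. Stack: []
LOAD_FAST a → push 35. Stack: [35]
LOAD_CONST → push 3. Stack: [35, 3]
BINARY_OP ^ → 35 ^ 3 = 32. Stack: [32]
STORE_FAST u → u=32. Stack: []
LOAD_FAST_LOAD_FAST u,a → push 32,35. Stack: [32, 35]
COMPARE_OP bool(>=) → 32 vs 35 = False. Stack: [False]
POP_JUMP_IF_FALSE → pop False; jump. Stack: []
LOAD_CONST → push 1. Stack: [1]
LOAD_FAST u → push 32. Stack: [1, 32]
BINARY_OP * → 1 * 32 = 32. Stack: [32]
LOAD_CONST → push 1. Stack: [32, 1]
BINARY_OP << → 32 << 1 = 64. Stack: [64]
STORE_FAST q → q=64. Stack: []
LOAD_FAST q → push 64. Stack: [64]
RETURN_VALUE → return 64.

64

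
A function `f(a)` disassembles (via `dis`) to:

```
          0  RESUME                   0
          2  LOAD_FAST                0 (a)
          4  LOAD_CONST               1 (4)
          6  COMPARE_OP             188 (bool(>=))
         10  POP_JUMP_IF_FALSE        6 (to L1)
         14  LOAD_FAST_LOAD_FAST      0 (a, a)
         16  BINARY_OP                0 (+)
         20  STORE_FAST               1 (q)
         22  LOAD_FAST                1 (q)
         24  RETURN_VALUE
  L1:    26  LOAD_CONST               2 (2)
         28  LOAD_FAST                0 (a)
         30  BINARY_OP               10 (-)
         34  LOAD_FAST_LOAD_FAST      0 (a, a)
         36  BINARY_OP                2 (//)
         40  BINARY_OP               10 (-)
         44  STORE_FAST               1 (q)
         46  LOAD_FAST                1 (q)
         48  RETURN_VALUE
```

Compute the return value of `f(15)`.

LOAD_FAST a → push 15. Stack: [15]
LOAD_CONST → push 4. Stack: [15, 4]
COMPARE_OP bool(>=) → 15 vs 4 = True. Stack: [True]
POP_JUMP_IF_FALSE → pop True; no jump. Stack: []
LOAD_FAST_LOAD_FAST a,a → push 15,15. Stack: [15, 15]
BINARY_OP + → 15 + 15 = 30. Stack: [30]
STORE_FAST q → q=30. Stack: []
LOAD_FAST q → push 30. Stack: [30]
RETURN_VALUE → return 30.

30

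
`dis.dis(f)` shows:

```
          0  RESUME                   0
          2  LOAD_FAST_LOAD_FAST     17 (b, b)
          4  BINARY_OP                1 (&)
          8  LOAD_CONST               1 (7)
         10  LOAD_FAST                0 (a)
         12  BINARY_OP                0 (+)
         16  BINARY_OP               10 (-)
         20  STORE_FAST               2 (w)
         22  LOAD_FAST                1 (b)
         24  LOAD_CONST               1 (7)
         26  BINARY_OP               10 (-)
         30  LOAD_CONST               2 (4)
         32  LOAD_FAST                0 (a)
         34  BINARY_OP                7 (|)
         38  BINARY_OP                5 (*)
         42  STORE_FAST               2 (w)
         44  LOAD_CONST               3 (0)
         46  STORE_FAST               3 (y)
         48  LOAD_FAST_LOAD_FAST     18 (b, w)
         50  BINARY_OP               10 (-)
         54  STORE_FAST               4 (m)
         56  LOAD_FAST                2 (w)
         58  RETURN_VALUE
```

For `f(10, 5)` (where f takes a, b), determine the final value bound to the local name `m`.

LOAD_FAST_LOAD_FAST b,b → push 5,5. Stack: [5, 5]
BINARY_OP & → 5 & 5 = 5. Stack: [5]
LOAD_CONST → push 7. Stack: [5, 7]
LOAD_FAST a → push 10. Stack: [5, 7, 10]
BINARY_OP + → 7 + 10 = 17. Stack: [5, 17]
BINARY_OP - → 5 - 17 = -12. Stack: [-12]
STORE_FAST w → w=-12. Stack: []
LOAD_FAST b → push 5. Stack: [5]
LOAD_CONST → push 7. Stack: [5, 7]
BINARY_OP - → 5 - 7 = -2. Stack: [-2]
LOAD_CONST → push 4. Stack: [-2, 4]
LOAD_FAST a → push 10. Stack: [-2, 4, 10]
BINARY_OP | → 4 | 10 = 14. Stack: [-2, 14]
BINARY_OP * → -2 * 14 = -28. Stack: [-28]
STORE_FAST w → w=-28. Stack: []
LOAD_CONST → push 0. Stack: [0]
STORE_FAST y → y=0. Stack: []
LOAD_FAST_LOAD_FAST b,w → push 5,-28. Stack: [5, -28]
BINARY_OP - → 5 - -28 = 33. Stack: [33]
STORE_FAST m → m=33. Stack: []
LOAD_FAST w → push -28. Stack: [-28]
RETURN_VALUE → return -28.

33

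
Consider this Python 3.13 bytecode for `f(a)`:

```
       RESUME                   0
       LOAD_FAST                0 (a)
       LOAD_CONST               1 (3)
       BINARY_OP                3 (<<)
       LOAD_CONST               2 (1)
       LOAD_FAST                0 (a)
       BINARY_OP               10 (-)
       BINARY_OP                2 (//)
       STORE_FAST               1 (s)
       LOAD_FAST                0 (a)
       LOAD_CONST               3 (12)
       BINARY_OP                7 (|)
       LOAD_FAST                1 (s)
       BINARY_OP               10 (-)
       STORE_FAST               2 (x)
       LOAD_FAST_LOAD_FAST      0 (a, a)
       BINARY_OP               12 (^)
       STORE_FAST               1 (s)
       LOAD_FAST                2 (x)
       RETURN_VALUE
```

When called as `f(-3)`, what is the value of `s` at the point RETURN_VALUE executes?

0

LOAD_FAST a → push -3. Stack: [-3]
LOAD_CONST → push 3. Stack: [-3, 3]
BINARY_OP << → -3 << 3 = -24. Stack: [-24]
LOAD_CONST → push 1. Stack: [-24, 1]
LOAD_FAST a → push -3. Stack: [-24, 1, -3]
BINARY_OP - → 1 - -3 = 4. Stack: [-24, 4]
BINARY_OP // → -24 // 4 = -6. Stack: [-6]
STORE_FAST s → s=-6. Stack: []
LOAD_FAST a → push -3. Stack: [-3]
LOAD_CONST → push 12. Stack: [-3, 12]
BINARY_OP | → -3 | 12 = -3. Stack: [-3]
LOAD_FAST s → push -6. Stack: [-3, -6]
BINARY_OP - → -3 - -6 = 3. Stack: [3]
STORE_FAST x → x=3. Stack: []
LOAD_FAST_LOAD_FAST a,a → push -3,-3. Stack: [-3, -3]
BINARY_OP ^ → -3 ^ -3 = 0. Stack: [0]
STORE_FAST s → s=0. Stack: []
LOAD_FAST x → push 3. Stack: [3]
RETURN_VALUE → return 3.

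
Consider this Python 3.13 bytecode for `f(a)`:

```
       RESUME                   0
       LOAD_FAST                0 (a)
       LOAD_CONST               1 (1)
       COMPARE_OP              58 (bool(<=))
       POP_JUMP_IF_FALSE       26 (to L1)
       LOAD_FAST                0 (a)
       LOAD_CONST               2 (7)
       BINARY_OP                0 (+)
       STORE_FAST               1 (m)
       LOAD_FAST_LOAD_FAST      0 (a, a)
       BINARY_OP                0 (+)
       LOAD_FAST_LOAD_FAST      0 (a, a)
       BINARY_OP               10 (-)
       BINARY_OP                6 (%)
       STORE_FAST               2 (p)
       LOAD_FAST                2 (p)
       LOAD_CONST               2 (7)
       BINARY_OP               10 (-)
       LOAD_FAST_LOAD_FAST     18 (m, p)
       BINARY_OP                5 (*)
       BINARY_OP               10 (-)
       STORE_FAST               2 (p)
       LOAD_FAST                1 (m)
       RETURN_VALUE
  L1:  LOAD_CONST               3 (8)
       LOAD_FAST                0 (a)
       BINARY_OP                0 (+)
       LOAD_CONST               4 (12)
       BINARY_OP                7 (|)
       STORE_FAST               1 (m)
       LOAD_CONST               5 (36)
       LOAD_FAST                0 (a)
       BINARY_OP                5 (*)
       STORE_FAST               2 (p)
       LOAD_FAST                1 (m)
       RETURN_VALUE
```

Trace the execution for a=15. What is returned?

LOAD_FAST a → push 15. Stack: [15]
LOAD_CONST → push 1. Stack: [15, 1]
COMPARE_OP bool(<=) → 15 vs 1 = False. Stack: [False]
POP_JUMP_IF_FALSE → pop False; jump. Stack: []
LOAD_CONST → push 8. Stack: [8]
LOAD_FAST a → push 15. Stack: [8, 15]
BINARY_OP + → 8 + 15 = 23. Stack: [23]
LOAD_CONST → push 12. Stack: [23, 12]
BINARY_OP | → 23 | 12 = 31. Stack: [31]
STORE_FAST m → m=31. Stack: []
LOAD_CONST → push 36. Stack: [36]
LOAD_FAST a → push 15. Stack: [36, 15]
BINARY_OP * → 36 * 15 = 540. Stack: [540]
STORE_FAST p → p=540. Stack: []
LOAD_FAST m → push 31. Stack: [31]
RETURN_VALUE → return 31.

31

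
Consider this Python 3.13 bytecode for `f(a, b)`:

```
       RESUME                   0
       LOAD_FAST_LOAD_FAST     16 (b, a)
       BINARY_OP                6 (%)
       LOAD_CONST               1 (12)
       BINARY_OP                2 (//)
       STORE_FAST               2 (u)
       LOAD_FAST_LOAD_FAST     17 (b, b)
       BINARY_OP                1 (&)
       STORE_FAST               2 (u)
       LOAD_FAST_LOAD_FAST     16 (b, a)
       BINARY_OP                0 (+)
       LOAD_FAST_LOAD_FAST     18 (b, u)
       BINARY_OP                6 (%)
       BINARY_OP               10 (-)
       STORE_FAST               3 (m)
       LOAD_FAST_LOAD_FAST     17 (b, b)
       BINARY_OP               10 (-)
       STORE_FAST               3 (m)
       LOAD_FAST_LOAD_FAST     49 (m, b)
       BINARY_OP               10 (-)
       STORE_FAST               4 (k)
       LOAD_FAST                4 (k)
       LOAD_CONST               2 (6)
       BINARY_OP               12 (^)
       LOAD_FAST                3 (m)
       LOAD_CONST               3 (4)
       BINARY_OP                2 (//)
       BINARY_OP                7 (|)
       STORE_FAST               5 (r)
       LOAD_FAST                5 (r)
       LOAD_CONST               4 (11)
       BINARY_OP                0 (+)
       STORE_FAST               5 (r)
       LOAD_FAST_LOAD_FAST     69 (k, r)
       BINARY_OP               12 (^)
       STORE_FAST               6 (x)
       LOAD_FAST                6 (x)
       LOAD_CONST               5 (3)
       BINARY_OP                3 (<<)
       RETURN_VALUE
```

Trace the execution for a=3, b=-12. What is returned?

LOAD_FAST_LOAD_FAST b,a → push -12,3. Stack: [-12, 3]
BINARY_OP % → -12 % 3 = 0. Stack: [0]
LOAD_CONST → push 12. Stack: [0, 12]
BINARY_OP // → 0 // 12 = 0. Stack: [0]
STORE_FAST u → u=0. Stack: []
LOAD_FAST_LOAD_FAST b,b → push -12,-12. Stack: [-12, -12]
BINARY_OP & → -12 & -12 = -12. Stack: [-12]
STORE_FAST u → u=-12. Stack: []
LOAD_FAST_LOAD_FAST b,a → push -12,3. Stack: [-12, 3]
BINARY_OP + → -12 + 3 = -9. Stack: [-9]
LOAD_FAST_LOAD_FAST b,u → push -12,-12. Stack: [-9, -12, -12]
BINARY_OP % → -12 % -12 = 0. Stack: [-9, 0]
BINARY_OP - → -9 - 0 = -9. Stack: [-9]
STORE_FAST m → m=-9. Stack: []
LOAD_FAST_LOAD_FAST b,b → push -12,-12. Stack: [-12, -12]
BINARY_OP - → -12 - -12 = 0. Stack: [0]
STORE_FAST m → m=0. Stack: []
LOAD_FAST_LOAD_FAST m,b → push 0,-12. Stack: [0, -12]
BINARY_OP - → 0 - -12 = 12. Stack: [12]
STORE_FAST k → k=12. Stack: []
LOAD_FAST k → push 12. Stack: [12]
LOAD_CONST → push 6. Stack: [12, 6]
BINARY_OP ^ → 12 ^ 6 = 10. Stack: [10]
LOAD_FAST m → push 0. Stack: [10, 0]
LOAD_CONST → push 4. Stack: [10, 0, 4]
BINARY_OP // → 0 // 4 = 0. Stack: [10, 0]
BINARY_OP | → 10 | 0 = 10. Stack: [10]
STORE_FAST r → r=10. Stack: []
LOAD_FAST r → push 10. Stack: [10]
LOAD_CONST → push 11. Stack: [10, 11]
BINARY_OP + → 10 + 11 = 21. Stack: [21]
STORE_FAST r → r=21. Stack: []
LOAD_FAST_LOAD_FAST k,r → push 12,21. Stack: [12, 21]
BINARY_OP ^ → 12 ^ 21 = 25. Stack: [25]
STORE_FAST x → x=25. Stack: []
LOAD_FAST x → push 25. Stack: [25]
LOAD_CONST → push 3. Stack: [25, 3]
BINARY_OP << → 25 << 3 = 200. Stack: [200]
RETURN_VALUE → return 200.

200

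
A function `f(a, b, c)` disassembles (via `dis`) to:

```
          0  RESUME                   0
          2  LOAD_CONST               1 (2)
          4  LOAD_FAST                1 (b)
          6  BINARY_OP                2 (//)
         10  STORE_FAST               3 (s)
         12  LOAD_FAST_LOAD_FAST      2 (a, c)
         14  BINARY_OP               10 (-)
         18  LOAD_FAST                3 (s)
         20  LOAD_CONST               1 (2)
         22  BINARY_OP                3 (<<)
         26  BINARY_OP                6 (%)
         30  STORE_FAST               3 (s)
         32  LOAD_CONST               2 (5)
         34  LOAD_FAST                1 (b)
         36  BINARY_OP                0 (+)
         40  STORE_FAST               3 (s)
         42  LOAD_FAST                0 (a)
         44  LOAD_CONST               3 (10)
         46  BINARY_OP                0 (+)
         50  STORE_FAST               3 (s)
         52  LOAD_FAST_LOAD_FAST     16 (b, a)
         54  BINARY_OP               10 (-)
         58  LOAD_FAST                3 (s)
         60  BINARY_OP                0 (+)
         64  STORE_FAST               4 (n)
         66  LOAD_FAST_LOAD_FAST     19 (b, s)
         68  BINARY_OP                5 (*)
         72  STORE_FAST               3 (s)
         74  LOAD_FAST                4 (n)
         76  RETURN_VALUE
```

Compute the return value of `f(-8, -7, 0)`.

LOAD_CONST → push 2. Stack: [2]
LOAD_FAST b → push -7. Stack: [2, -7]
BINARY_OP // → 2 // -7 = -1. Stack: [-1]
STORE_FAST s → s=-1. Stack: []
LOAD_FAST_LOAD_FAST a,c → push -8,0. Stack: [-8, 0]
BINARY_OP - → -8 - 0 = -8. Stack: [-8]
LOAD_FAST s → push -1. Stack: [-8, -1]
LOAD_CONST → push 2. Stack: [-8, -1, 2]
BINARY_OP << → -1 << 2 = -4. Stack: [-8, -4]
BINARY_OP % → -8 % -4 = 0. Stack: [0]
STORE_FAST s → s=0. Stack: []
LOAD_CONST → push 5. Stack: [5]
LOAD_FAST b → push -7. Stack: [5, -7]
BINARY_OP + → 5 + -7 = -2. Stack: [-2]
STORE_FAST s → s=-2. Stack: []
LOAD_FAST a → push -8. Stack: [-8]
LOAD_CONST → push 10. Stack: [-8, 10]
BINARY_OP + → -8 + 10 = 2. Stack: [2]
STORE_FAST s → s=2. Stack: []
LOAD_FAST_LOAD_FAST b,a → push -7,-8. Stack: [-7, -8]
BINARY_OP - → -7 - -8 = 1. Stack: [1]
LOAD_FAST s → push 2. Stack: [1, 2]
BINARY_OP + → 1 + 2 = 3. Stack: [3]
STORE_FAST n → n=3. Stack: []
LOAD_FAST_LOAD_FAST b,s → push -7,2. Stack: [-7, 2]
BINARY_OP * → -7 * 2 = -14. Stack: [-14]
STORE_FAST s → s=-14. Stack: []
LOAD_FAST n → push 3. Stack: [3]
RETURN_VALUE → return 3.

3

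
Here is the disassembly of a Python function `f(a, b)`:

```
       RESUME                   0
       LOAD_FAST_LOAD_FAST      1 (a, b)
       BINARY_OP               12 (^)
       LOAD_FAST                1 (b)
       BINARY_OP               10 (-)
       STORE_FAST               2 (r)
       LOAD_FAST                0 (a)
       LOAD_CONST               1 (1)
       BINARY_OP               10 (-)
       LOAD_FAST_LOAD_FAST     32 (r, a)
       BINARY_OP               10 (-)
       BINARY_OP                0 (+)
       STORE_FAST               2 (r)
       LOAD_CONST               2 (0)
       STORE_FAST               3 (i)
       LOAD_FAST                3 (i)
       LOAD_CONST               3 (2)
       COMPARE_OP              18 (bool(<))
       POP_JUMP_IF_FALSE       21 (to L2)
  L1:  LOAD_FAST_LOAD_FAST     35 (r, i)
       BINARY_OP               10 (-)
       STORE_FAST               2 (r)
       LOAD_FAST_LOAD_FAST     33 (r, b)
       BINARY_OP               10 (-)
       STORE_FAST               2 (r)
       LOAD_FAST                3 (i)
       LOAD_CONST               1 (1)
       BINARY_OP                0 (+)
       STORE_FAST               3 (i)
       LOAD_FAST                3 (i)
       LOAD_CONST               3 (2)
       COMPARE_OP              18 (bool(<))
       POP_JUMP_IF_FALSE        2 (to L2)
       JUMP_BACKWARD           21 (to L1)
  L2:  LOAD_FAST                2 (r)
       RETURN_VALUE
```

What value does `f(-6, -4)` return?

16

LOAD_FAST_LOAD_FAST a,b → push -6,-4. Stack: [-6, -4]
BINARY_OP ^ → -6 ^ -4 = 6. Stack: [6]
LOAD_FAST b → push -4. Stack: [6, -4]
BINARY_OP - → 6 - -4 = 10. Stack: [10]
STORE_FAST r → r=10. Stack: []
LOAD_FAST a → push -6. Stack: [-6]
LOAD_CONST → push 1. Stack: [-6, 1]
BINARY_OP - → -6 - 1 = -7. Stack: [-7]
LOAD_FAST_LOAD_FAST r,a → push 10,-6. Stack: [-7, 10, -6]
BINARY_OP - → 10 - -6 = 16. Stack: [-7, 16]
BINARY_OP + → -7 + 16 = 9. Stack: [9]
STORE_FAST r → r=9. Stack: []
LOAD_CONST → push 0. Stack: [0]
STORE_FAST i → i=0. Stack: []
LOAD_FAST i → push 0. Stack: [0]
LOAD_CONST → push 2. Stack: [0, 2]
COMPARE_OP bool(<) → 0 vs 2 = True. Stack: [True]
POP_JUMP_IF_FALSE → pop True; no jump. Stack: []
LOAD_FAST_LOAD_FAST r,i → push 9,0. Stack: [9, 0]
BINARY_OP - → 9 - 0 = 9. Stack: [9]
STORE_FAST r → r=9. Stack: []
LOAD_FAST_LOAD_FAST r,b → push 9,-4. Stack: [9, -4]
BINARY_OP - → 9 - -4 = 13. Stack: [13]
STORE_FAST r → r=13. Stack: []
LOAD_FAST i → push 0. Stack: [0]
LOAD_CONST → push 1. Stack: [0, 1]
BINARY_OP + → 0 + 1 = 1. Stack: [1]
STORE_FAST i → i=1. Stack: []
LOAD_FAST i → push 1. Stack: [1]
LOAD_CONST → push 2. Stack: [1, 2]
COMPARE_OP bool(<) → 1 vs 2 = True. Stack: [True]
POP_JUMP_IF_FALSE → pop True; no jump. Stack: []
LOAD_FAST_LOAD_FAST r,i → push 13,1. Stack: [13, 1]
BINARY_OP - → 13 - 1 = 12. Stack: [12]
STORE_FAST r → r=12. Stack: []
LOAD_FAST_LOAD_FAST r,b → push 12,-4. Stack: [12, -4]
BINARY_OP - → 12 - -4 = 16. Stack: [16]
STORE_FAST r → r=16. Stack: []
LOAD_FAST i → push 1. Stack: [1]
LOAD_CONST → push 1. Stack: [1, 1]
BINARY_OP + → 1 + 1 = 2. Stack: [2]
STORE_FAST i → i=2. Stack: []
LOAD_FAST i → push 2. Stack: [2]
LOAD_CONST → push 2. Stack: [2, 2]
COMPARE_OP bool(<) → 2 vs 2 = False. Stack: [False]
POP_JUMP_IF_FALSE → pop False; jump. Stack: []
LOAD_FAST r → push 16. Stack: [16]
RETURN_VALUE → return 16.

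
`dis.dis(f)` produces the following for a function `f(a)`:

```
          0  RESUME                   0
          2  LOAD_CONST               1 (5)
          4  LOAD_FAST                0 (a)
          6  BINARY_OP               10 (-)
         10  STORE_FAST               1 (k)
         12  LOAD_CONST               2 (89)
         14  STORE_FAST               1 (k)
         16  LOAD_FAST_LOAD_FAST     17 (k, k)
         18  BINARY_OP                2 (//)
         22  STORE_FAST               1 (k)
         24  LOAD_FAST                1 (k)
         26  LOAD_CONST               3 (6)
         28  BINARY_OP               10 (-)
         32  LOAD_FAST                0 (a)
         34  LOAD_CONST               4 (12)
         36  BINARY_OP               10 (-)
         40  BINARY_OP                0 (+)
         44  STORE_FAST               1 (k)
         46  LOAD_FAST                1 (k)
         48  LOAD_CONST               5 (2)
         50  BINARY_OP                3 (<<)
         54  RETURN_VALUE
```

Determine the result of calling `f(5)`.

LOAD_CONST → push 5. Stack: [5]
LOAD_FAST a → push 5. Stack: [5, 5]
BINARY_OP - → 5 - 5 = 0. Stack: [0]
STORE_FAST k → k=0. Stack: []
LOAD_CONST → push 89. Stack: [89]
STORE_FAST k → k=89. Stack: []
LOAD_FAST_LOAD_FAST k,k → push 89,89. Stack: [89, 89]
BINARY_OP // → 89 // 89 = 1. Stack: [1]
STORE_FAST k → k=1. Stack: []
LOAD_FAST k → push 1. Stack: [1]
LOAD_CONST → push 6. Stack: [1, 6]
BINARY_OP - → 1 - 6 = -5. Stack: [-5]
LOAD_FAST a → push 5. Stack: [-5, 5]
LOAD_CONST → push 12. Stack: [-5, 5, 12]
BINARY_OP - → 5 - 12 = -7. Stack: [-5, -7]
BINARY_OP + → -5 + -7 = -12. Stack: [-12]
STORE_FAST k → k=-12. Stack: []
LOAD_FAST k → push -12. Stack: [-12]
LOAD_CONST → push 2. Stack: [-12, 2]
BINARY_OP << → -12 << 2 = -48. Stack: [-48]
RETURN_VALUE → return -48.

-48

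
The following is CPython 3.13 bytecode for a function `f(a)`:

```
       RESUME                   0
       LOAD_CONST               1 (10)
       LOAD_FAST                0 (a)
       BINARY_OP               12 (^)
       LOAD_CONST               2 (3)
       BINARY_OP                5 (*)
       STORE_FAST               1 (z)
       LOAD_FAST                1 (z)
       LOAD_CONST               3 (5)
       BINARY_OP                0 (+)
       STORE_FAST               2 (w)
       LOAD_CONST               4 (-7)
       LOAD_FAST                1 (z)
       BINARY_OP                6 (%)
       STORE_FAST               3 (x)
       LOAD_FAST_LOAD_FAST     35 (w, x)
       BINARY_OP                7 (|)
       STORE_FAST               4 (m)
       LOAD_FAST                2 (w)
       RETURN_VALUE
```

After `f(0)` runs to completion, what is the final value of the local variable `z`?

30

LOAD_CONST → push 10. Stack: [10]
LOAD_FAST a → push 0. Stack: [10, 0]
BINARY_OP ^ → 10 ^ 0 = 10. Stack: [10]
LOAD_CONST → push 3. Stack: [10, 3]
BINARY_OP * → 10 * 3 = 30. Stack: [30]
STORE_FAST z → z=30. Stack: []
LOAD_FAST z → push 30. Stack: [30]
LOAD_CONST → push 5. Stack: [30, 5]
BINARY_OP + → 30 + 5 = 35. Stack: [35]
STORE_FAST w → w=35. Stack: []
LOAD_CONST → push -7. Stack: [-7]
LOAD_FAST z → push 30. Stack: [-7, 30]
BINARY_OP % → -7 % 30 = 23. Stack: [23]
STORE_FAST x → x=23. Stack: []
LOAD_FAST_LOAD_FAST w,x → push 35,23. Stack: [35, 23]
BINARY_OP | → 35 | 23 = 55. Stack: [55]
STORE_FAST m → m=55. Stack: []
LOAD_FAST w → push 35. Stack: [35]
RETURN_VALUE → return 35.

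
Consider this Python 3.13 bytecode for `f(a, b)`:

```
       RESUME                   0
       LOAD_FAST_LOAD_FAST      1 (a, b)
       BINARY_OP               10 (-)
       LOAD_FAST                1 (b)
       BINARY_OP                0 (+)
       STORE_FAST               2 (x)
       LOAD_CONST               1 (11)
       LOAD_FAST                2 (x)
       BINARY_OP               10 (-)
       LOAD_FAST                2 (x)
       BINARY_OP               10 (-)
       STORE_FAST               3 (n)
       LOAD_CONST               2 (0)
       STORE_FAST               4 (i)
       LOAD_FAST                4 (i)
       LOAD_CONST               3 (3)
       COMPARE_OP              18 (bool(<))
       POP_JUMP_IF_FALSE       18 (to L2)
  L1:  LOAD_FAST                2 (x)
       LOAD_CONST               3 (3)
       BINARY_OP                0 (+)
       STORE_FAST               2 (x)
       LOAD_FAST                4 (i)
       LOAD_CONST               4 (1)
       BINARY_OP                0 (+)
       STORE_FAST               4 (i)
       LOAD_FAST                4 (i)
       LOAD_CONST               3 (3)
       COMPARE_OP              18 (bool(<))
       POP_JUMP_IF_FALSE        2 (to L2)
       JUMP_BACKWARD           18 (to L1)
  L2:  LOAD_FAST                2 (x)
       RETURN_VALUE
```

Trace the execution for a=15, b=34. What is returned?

LOAD_FAST_LOAD_FAST a,b → push 15,34. Stack: [15, 34]
BINARY_OP - → 15 - 34 = -19. Stack: [-19]
LOAD_FAST b → push 34. Stack: [-19, 34]
BINARY_OP + → -19 + 34 = 15. Stack: [15]
STORE_FAST x → x=15. Stack: []
LOAD_CONST → push 11. Stack: [11]
LOAD_FAST x → push 15. Stack: [11, 15]
BINARY_OP - → 11 - 15 = -4. Stack: [-4]
LOAD_FAST x → push 15. Stack: [-4, 15]
BINARY_OP - → -4 - 15 = -19. Stack: [-19]
STORE_FAST n → n=-19. Stack: []
LOAD_CONST → push 0. Stack: [0]
STORE_FAST i → i=0. Stack: []
LOAD_FAST i → push 0. Stack: [0]
LOAD_CONST → push 3. Stack: [0, 3]
COMPARE_OP bool(<) → 0 vs 3 = True. Stack: [True]
POP_JUMP_IF_FALSE → pop True; no jump. Stack: []
LOAD_FAST x → push 15. Stack: [15]
LOAD_CONST → push 3. Stack: [15, 3]
BINARY_OP + → 15 + 3 = 18. Stack: [18]
STORE_FAST x → x=18. Stack: []
LOAD_FAST i → push 0. Stack: [0]
LOAD_CONST → push 1. Stack: [0, 1]
BINARY_OP + → 0 + 1 = 1. Stack: [1]
STORE_FAST i → i=1. Stack: []
LOAD_FAST i → push 1. Stack: [1]
LOAD_CONST → push 3. Stack: [1, 3]
COMPARE_OP bool(<) → 1 vs 3 = True. Stack: [True]
POP_JUMP_IF_FALSE → pop True; no jump. Stack: []
LOAD_FAST x → push 18. Stack: [18]
LOAD_CONST → push 3. Stack: [18, 3]
BINARY_OP + → 18 + 3 = 21. Stack: [21]
STORE_FAST x → x=21. Stack: []
LOAD_FAST i → push 1. Stack: [1]
LOAD_CONST → push 1. Stack: [1, 1]
BINARY_OP + → 1 + 1 = 2. Stack: [2]
STORE_FAST i → i=2. Stack: []
LOAD_FAST i → push 2. Stack: [2]
LOAD_CONST → push 3. Stack: [2, 3]
COMPARE_OP bool(<) → 2 vs 3 = True. Stack: [True]
POP_JUMP_IF_FALSE → pop True; no jump. Stack: []
LOAD_FAST x → push 21. Stack: [21]
LOAD_CONST → push 3. Stack: [21, 3]
BINARY_OP + → 21 + 3 = 24. Stack: [24]
STORE_FAST x → x=24. Stack: []
LOAD_FAST i → push 2. Stack: [2]
LOAD_CONST → push 1. Stack: [2, 1]
BINARY_OP + → 2 + 1 = 3. Stack: [3]
STORE_FAST i → i=3. Stack: []
LOAD_FAST i → push 3. Stack: [3]
LOAD_CONST → push 3. Stack: [3, 3]
COMPARE_OP bool(<) → 3 vs 3 = False. Stack: [False]
POP_JUMP_IF_FALSE → pop False; jump. Stack: []
LOAD_FAST x → push 24. Stack: [24]
RETURN_VALUE → return 24.

24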